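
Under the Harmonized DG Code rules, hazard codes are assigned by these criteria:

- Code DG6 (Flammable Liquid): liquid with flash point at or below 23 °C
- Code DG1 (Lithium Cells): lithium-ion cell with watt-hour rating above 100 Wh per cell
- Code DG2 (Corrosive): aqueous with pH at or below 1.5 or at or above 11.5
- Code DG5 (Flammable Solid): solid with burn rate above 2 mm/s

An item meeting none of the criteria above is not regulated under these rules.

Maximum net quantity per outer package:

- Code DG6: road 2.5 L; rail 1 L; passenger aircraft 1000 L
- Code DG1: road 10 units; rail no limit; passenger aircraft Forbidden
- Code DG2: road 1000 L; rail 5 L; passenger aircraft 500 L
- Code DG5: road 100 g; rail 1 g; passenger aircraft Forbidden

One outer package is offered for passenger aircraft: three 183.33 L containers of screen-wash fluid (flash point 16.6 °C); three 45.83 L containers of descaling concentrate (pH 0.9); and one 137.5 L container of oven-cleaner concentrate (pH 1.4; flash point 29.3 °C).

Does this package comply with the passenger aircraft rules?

Yes

Screen-wash fluid: flash point 16.6 °C ≤ 23 °C → Code DG6 (Flammable Liquid).
pH 0.9 meets the Code DG2 criterion (Corrosive), so the descaling concentrate is Code DG2.
The oven-cleaner concentrate has pH 1.4, which is ≤ 1.5, so it is Code DG2 (Corrosive).
Total Code DG2: (three 45.83 L containers = 137.49 L) + 137.5 L = 274.99 L.
274.99 L is within the passenger aircraft limit of 500 L for Code DG2.
Code DG6 quantity: three 183.33 L containers = 549.99 L.
549.99 L is within the passenger aircraft limit of 1000 L for Code DG6.
Every hazard code is within its passenger aircraft limit and no segregation rule is violated.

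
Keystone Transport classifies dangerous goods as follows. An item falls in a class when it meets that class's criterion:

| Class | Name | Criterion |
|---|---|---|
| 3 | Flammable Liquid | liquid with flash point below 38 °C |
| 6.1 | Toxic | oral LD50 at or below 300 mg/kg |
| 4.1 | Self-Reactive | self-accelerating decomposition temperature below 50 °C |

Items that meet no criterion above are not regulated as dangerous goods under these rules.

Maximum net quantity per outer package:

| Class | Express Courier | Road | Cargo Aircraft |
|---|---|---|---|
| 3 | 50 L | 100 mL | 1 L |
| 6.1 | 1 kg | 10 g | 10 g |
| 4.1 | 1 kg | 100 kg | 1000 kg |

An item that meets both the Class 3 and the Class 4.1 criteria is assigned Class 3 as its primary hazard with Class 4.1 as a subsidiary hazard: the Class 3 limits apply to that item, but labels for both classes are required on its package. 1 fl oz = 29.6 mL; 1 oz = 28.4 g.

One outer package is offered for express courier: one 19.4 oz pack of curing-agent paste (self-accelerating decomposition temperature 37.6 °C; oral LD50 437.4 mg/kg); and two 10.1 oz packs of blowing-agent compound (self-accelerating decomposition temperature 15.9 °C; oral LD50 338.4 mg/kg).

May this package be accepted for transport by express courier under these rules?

No

Self-accelerating decomposition temperature 37.6 °C meets the Class 4.1 criterion (Self-Reactive), so the curing-agent paste is Class 4.1.
With self-accelerating decomposition temperature 15.9 °C (< 50 °C), the blowing-agent compound falls in Class 4.1.
Total Class 4.1: (one 19.4 oz pack = 550.96 g) + (two 10.1 oz packs = 573.68 g) = 1124.64 g.
That exceeds the Class 4.1 express courier limit of 1 kg.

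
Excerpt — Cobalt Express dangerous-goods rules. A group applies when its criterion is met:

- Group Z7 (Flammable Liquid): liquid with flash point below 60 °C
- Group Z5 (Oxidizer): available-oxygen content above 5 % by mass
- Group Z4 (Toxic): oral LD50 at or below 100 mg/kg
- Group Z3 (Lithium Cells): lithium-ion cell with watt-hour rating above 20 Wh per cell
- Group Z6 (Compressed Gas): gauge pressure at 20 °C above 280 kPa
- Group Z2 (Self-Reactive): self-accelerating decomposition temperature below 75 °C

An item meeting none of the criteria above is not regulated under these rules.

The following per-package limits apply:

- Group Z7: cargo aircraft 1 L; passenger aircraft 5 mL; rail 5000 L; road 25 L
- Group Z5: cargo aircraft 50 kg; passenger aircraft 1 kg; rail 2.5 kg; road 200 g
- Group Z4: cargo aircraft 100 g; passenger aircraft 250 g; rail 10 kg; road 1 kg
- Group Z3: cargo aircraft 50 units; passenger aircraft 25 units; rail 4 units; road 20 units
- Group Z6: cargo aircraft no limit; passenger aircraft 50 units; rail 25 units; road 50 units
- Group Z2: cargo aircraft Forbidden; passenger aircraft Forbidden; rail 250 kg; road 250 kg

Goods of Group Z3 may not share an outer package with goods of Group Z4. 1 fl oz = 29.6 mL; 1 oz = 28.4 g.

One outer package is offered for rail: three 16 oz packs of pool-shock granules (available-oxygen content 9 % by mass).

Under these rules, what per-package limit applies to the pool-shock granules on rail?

Available-oxygen content 9 % by mass meets the Group Z5 criterion (Oxidizer), so the pool-shock granules are Group Z5.
The rail limit for Group Z5 is 2.5 kg.

2.5 kg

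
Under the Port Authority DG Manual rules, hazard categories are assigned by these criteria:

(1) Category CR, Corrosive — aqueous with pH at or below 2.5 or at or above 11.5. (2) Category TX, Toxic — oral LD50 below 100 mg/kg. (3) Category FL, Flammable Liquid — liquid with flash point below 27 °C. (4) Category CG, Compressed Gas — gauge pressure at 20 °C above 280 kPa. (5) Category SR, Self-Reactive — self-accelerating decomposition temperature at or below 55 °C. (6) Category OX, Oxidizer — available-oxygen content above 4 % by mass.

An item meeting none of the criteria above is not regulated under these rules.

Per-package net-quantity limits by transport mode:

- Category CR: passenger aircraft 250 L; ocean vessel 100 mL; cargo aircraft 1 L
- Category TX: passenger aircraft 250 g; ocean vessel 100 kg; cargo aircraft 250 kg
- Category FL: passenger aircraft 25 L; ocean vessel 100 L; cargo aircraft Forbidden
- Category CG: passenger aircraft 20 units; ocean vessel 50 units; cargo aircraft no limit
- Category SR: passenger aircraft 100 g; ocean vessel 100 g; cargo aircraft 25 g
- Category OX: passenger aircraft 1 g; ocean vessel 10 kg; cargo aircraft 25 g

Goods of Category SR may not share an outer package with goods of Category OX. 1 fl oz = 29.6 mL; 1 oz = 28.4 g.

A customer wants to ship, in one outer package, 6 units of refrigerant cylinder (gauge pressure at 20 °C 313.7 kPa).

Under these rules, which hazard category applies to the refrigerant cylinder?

The refrigerant cylinder has gauge pressure at 20 °C 313.7 kPa, which is > 280 kPa, so it is Category CG (Compressed Gas).

Category CG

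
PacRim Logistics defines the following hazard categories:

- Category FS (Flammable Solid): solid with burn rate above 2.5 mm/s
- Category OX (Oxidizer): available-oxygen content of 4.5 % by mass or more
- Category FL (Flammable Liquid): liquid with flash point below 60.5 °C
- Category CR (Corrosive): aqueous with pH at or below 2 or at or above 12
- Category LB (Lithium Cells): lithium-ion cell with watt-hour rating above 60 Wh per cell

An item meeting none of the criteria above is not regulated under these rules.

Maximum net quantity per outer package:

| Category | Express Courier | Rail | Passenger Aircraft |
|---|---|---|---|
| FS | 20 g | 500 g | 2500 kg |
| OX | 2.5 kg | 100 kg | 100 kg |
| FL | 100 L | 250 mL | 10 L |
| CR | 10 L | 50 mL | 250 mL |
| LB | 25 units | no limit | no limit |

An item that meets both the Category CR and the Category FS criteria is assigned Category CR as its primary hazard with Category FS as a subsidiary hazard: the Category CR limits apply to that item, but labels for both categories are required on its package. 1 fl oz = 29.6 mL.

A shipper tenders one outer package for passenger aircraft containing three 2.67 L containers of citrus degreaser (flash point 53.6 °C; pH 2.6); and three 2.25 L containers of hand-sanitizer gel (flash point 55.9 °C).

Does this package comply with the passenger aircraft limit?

The citrus degreaser has flash point 53.6 °C, which is < 60.5 °C, so it is Category FL (Flammable Liquid).
With flash point 55.9 °C (< 60.5 °C), the hand-sanitizer gel falls in Category FL.
Total Category FL: (three 2.67 L containers = 8.01 L) + (three 2.25 L containers = 6.75 L) = 14.76 L.
14.76 L exceeds the passenger aircraft limit of 10 L for Category FL.

No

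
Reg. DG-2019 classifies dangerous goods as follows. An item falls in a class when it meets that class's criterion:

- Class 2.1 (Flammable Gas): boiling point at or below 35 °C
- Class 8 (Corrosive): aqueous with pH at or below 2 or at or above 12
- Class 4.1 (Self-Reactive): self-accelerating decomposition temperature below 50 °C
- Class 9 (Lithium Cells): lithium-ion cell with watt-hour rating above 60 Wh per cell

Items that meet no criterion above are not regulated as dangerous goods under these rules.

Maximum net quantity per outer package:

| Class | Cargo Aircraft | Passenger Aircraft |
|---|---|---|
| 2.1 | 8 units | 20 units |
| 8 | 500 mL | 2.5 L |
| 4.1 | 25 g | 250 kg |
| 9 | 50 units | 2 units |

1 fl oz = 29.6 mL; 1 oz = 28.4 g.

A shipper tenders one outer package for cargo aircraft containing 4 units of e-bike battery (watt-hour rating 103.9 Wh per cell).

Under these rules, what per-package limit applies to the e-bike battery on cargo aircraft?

With watt-hour rating 103.9 Wh per cell (> 60 Wh per cell), the e-bike battery falls in Class 9.
The cargo aircraft limit for Class 9 is 50 units.

50 units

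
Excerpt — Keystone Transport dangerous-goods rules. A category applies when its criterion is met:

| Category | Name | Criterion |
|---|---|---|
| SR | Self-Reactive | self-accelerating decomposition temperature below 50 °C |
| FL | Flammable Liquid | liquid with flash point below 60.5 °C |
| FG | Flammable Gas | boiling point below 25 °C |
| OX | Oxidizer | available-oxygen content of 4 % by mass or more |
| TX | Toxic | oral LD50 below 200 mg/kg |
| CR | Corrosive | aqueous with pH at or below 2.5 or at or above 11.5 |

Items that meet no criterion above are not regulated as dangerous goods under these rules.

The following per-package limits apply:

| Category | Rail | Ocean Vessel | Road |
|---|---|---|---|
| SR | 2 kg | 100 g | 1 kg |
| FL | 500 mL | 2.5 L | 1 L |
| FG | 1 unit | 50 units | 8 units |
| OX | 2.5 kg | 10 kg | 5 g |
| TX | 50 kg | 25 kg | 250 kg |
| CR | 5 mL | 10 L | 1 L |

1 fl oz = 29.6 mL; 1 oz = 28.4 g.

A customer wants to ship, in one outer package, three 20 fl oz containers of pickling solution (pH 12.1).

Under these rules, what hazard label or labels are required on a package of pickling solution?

pH 12.1 meets the Category CR criterion (Corrosive), so the pickling solution is Category CR.
Only the Category CR label is required.

Category CR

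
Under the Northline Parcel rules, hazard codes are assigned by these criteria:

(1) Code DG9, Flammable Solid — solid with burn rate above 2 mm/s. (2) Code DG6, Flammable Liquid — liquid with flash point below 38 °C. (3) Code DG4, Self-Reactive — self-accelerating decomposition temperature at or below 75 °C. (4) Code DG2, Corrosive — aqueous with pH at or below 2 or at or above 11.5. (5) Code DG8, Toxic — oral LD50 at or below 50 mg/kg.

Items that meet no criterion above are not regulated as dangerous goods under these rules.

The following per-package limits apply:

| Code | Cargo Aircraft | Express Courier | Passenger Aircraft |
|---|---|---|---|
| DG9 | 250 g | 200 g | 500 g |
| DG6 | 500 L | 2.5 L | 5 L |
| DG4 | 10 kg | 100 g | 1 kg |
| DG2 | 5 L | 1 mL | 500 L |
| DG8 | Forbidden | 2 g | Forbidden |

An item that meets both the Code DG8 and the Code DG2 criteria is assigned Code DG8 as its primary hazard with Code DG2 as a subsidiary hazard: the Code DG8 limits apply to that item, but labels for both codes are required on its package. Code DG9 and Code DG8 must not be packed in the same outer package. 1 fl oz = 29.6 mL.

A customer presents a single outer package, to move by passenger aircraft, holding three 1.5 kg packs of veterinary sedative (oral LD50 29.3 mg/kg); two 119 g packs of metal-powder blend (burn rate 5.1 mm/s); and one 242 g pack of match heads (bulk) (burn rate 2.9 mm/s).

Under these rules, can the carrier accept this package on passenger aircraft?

The veterinary sedative has oral LD50 29.3 mg/kg, which is ≤ 50 mg/kg, so it is Code DG8 (Toxic).
The metal-powder blend has burn rate 5.1 mm/s, which is > 2 mm/s, so it is Code DG9 (Flammable Solid).
Burn rate 2.9 mm/s meets the Code DG9 criterion (Flammable Solid), so the match heads (bulk) are Code DG9.
Code DG9 net quantity: (two 119 g packs = 238 g) + 242 g = 480 g.
That is within the Code DG9 passenger aircraft limit of 500 g.
Code DG8 quantity: three 1.5 kg packs = 4.5 kg.
By passenger aircraft, Code DG8 is Forbidden regardless of quantity.
Code DG9 and Code DG8 may not share an outer package.

No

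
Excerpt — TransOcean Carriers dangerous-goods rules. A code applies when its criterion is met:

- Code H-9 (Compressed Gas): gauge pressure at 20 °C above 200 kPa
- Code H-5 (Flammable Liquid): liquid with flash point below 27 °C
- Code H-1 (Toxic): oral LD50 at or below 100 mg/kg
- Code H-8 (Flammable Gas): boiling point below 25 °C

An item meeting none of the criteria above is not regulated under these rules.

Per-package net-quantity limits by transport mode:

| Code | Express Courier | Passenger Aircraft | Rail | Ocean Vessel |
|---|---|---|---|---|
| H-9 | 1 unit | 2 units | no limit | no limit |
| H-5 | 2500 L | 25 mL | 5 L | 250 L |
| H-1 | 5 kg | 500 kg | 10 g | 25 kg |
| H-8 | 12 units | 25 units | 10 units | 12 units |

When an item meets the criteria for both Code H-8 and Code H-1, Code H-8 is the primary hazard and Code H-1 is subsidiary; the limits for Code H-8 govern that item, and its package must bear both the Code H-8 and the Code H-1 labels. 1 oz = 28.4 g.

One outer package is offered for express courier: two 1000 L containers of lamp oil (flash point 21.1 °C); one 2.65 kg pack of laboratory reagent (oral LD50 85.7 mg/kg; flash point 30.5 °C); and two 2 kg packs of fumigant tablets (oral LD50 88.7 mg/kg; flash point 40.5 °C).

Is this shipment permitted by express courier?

Lamp oil: flash point 21.1 °C < 27 °C → Code H-5 (Flammable Liquid).
With oral LD50 85.7 mg/kg (≤ 100 mg/kg), the laboratory reagent falls in Code H-1.
Oral LD50 88.7 mg/kg meets the Code H-1 criterion (Toxic), so the fumigant tablets are Code H-1.
Code H-1 net quantity: 2.65 kg + (two 2 kg packs = 4 kg) = 6.65 kg.
6.65 kg exceeds the express courier limit of 5 kg for Code H-1.
Code H-5 quantity: two 1000 L containers = 2000 L.
2000 L ≤ 2500 L (express courier limit, Code H-5) — within limit.

No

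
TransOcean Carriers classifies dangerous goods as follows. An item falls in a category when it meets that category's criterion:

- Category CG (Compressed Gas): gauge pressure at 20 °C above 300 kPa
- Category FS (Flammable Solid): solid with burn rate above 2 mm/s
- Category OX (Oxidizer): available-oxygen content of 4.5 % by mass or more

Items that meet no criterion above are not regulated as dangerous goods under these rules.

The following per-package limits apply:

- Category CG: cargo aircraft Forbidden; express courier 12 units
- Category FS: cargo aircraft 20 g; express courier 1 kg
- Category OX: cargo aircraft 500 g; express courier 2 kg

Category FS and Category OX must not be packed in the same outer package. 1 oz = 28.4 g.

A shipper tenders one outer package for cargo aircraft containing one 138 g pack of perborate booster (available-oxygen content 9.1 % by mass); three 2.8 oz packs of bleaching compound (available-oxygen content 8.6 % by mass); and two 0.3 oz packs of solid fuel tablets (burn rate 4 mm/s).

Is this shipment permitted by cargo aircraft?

No

The perborate booster has available-oxygen content 9.1 % by mass, which is ≥ 4.5 % by mass, so it is Category OX (Oxidizer).
Bleaching compound: available-oxygen content 8.6 % by mass ≥ 4.5 % by mass → Category OX (Oxidizer).
Burn rate 4 mm/s meets the Category FS criterion (Flammable Solid), so the solid fuel tablets are Category FS.
Category FS quantity: two 0.3 oz packs = 17.04 g.
17.04 g ≤ 20 g (cargo aircraft limit, Category FS) — within limit.
Total Category OX: 138 g + (three 2.8 oz packs = 238.56 g) = 376.56 g.
That is within the Category OX cargo aircraft limit of 500 g.
Category FS and Category OX may not share an outer package.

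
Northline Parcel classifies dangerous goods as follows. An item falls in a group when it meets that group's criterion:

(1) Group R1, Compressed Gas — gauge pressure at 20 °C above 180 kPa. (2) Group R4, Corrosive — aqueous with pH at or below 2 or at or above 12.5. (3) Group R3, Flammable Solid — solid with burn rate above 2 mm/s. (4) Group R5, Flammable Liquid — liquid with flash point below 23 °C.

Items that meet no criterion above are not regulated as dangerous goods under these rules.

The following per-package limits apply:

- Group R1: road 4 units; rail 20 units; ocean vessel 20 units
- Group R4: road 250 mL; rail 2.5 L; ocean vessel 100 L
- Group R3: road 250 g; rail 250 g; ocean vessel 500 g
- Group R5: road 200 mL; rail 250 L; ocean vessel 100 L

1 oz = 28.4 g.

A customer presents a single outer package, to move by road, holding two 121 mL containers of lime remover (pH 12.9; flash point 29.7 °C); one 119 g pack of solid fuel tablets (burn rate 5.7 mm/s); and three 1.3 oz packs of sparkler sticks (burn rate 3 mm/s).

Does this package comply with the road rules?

Lime remover: pH 12.9 ≥ 12.5 → Group R4 (Corrosive).
The solid fuel tablets have burn rate 5.7 mm/s, which is > 2 mm/s, so they are Group R3 (Flammable Solid).
The sparkler sticks have burn rate 3 mm/s, which is > 2 mm/s, so they are Group R3 (Flammable Solid).
Total Group R3: 119 g + (three 1.3 oz packs = 110.76 g) = 229.76 g.
229.76 g ≤ 250 g (road limit, Group R3) — within limit.
Group R4 quantity: two 121 mL containers = 242 mL.
242 mL is within the road limit of 250 mL for Group R4.
Every hazard group is within its road limit and no segregation rule is violated.

Yes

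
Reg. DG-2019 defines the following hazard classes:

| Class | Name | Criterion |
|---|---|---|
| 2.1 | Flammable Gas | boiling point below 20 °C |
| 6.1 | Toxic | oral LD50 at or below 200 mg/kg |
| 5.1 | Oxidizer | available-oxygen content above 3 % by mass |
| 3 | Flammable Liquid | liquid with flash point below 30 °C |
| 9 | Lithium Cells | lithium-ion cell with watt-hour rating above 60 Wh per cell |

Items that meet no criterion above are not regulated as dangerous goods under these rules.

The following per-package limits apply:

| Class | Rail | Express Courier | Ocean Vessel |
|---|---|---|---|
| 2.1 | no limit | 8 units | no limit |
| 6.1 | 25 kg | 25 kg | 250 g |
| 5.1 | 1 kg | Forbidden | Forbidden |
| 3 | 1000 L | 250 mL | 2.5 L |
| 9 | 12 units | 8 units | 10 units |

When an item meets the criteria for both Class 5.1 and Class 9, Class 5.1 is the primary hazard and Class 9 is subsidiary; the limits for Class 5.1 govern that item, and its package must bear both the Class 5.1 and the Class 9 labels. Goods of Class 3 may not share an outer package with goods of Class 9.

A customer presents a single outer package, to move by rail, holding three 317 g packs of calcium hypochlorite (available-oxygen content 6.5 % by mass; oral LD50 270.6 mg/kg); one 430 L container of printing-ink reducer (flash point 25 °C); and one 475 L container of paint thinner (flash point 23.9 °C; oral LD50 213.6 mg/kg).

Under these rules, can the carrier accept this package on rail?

Yes

Available-oxygen content 6.5 % by mass meets the Class 5.1 criterion (Oxidizer), so the calcium hypochlorite is Class 5.1.
The printing-ink reducer has flash point 25 °C, which is < 30 °C, so it is Class 3 (Flammable Liquid).
Paint thinner: flash point 23.9 °C < 30 °C → Class 3 (Flammable Liquid).
Total Class 3: 430 L + 475 L = 905 L.
905 L is within the rail limit of 1000 L for Class 3.
Class 5.1 quantity: three 317 g packs = 951 g.
That is within the Class 5.1 rail limit of 1 kg.
The segregation rule (Class 3 with Class 9) does not apply to Class 3 with Class 5.1.
Every hazard class is within its rail limit and no segregation rule is violated.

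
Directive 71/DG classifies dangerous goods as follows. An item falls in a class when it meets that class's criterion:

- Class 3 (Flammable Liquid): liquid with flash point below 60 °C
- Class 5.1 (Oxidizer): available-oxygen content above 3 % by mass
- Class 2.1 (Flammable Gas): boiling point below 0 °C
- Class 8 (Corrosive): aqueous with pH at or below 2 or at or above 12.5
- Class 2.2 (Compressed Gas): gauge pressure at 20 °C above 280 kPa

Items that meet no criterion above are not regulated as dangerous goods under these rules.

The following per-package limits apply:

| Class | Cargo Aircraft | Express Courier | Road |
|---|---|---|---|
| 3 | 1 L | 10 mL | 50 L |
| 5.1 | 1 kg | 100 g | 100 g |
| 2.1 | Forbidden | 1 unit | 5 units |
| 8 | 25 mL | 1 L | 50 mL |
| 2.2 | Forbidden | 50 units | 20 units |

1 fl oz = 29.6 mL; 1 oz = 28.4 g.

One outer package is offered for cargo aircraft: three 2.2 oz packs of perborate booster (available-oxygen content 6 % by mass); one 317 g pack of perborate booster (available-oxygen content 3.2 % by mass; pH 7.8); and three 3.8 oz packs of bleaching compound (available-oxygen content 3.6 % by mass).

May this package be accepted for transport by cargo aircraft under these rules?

Yes

The perborate booster has available-oxygen content 6 % by mass, which is > 3 % by mass, so it is Class 5.1 (Oxidizer).
Perborate booster: available-oxygen content 3.2 % by mass > 3 % by mass → Class 5.1 (Oxidizer).
Bleaching compound: available-oxygen content 3.6 % by mass > 3 % by mass → Class 5.1 (Oxidizer).
Class 5.1 net quantity: (three 2.2 oz packs = 187.44 g) + 317 g + (three 3.8 oz packs = 323.76 g) = 828.2 g.
That is within the Class 5.1 cargo aircraft limit of 1 kg.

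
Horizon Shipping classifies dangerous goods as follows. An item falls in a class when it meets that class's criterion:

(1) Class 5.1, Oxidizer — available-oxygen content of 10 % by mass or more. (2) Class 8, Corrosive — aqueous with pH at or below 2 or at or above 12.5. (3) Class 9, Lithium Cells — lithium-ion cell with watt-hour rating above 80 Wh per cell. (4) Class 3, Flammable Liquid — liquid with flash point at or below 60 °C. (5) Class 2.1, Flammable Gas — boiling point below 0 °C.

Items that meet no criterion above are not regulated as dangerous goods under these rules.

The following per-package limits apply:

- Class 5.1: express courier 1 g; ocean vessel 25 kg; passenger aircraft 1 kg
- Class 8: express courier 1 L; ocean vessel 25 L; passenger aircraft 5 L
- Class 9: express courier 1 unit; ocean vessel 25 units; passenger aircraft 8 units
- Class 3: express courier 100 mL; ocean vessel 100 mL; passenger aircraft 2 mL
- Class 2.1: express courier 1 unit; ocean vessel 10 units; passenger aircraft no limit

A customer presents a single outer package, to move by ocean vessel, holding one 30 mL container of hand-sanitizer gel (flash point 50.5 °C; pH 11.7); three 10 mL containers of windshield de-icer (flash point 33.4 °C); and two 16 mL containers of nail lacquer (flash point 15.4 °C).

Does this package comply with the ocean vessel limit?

Yes

Hand-sanitizer gel: flash point 50.5 °C ≤ 60 °C → Class 3 (Flammable Liquid).
With flash point 33.4 °C (≤ 60 °C), the windshield de-icer falls in Class 3.
Nail lacquer: flash point 15.4 °C ≤ 60 °C → Class 3 (Flammable Liquid).
Class 3 net quantity: 30 mL + (three 10 mL containers = 30 mL) + (two 16 mL containers = 32 mL) = 92 mL.
That is within the Class 3 ocean vessel limit of 100 mL.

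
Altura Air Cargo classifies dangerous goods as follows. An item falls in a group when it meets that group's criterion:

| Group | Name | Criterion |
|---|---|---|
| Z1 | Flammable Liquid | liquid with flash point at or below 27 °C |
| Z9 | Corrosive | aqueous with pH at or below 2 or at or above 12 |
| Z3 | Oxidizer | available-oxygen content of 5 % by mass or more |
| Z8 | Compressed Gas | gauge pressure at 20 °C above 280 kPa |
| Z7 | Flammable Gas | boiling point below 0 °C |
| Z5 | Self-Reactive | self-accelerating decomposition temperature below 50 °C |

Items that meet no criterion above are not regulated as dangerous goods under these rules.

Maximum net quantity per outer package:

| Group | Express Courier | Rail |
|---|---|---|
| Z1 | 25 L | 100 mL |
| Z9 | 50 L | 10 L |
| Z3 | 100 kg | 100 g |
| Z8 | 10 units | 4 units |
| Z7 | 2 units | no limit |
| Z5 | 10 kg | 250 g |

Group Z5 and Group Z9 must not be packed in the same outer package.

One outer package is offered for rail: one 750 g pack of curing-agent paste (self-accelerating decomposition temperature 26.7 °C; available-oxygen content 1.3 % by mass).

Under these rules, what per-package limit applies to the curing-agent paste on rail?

Curing-agent paste: self-accelerating decomposition temperature 26.7 °C < 50 °C → Group Z5 (Self-Reactive).
The rail limit for Group Z5 is 250 g.

250 g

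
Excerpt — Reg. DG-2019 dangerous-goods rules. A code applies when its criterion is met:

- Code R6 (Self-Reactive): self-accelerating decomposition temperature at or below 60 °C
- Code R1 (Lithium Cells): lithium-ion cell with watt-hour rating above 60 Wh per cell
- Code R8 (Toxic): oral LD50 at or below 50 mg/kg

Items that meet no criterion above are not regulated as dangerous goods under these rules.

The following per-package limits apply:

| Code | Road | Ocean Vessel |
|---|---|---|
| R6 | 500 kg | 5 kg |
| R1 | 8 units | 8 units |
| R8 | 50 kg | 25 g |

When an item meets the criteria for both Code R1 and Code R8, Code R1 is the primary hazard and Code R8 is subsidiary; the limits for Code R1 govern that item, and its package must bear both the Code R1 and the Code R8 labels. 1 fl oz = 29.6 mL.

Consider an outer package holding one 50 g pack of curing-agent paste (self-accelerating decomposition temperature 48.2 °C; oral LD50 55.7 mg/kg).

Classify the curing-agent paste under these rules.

Code R6

Self-accelerating decomposition temperature 48.2 °C meets the Code R6 criterion (Self-Reactive), so the curing-agent paste is Code R6.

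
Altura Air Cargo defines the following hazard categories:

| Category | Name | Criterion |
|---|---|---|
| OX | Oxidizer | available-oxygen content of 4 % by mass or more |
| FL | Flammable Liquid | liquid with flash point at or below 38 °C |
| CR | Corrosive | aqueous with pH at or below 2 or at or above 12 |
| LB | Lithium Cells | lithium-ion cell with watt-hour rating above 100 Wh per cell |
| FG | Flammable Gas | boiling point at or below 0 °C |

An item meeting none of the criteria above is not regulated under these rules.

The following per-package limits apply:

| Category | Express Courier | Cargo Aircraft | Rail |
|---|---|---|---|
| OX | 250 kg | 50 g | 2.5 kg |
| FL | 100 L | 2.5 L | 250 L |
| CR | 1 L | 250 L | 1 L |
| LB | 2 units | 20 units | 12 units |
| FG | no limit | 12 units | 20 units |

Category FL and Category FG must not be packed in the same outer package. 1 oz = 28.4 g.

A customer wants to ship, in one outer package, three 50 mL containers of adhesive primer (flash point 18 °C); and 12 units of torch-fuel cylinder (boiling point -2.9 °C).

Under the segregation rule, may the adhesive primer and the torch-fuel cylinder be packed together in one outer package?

With flash point 18 °C (≤ 38 °C), the adhesive primer falls in Category FL.
With boiling point -2.9 °C (≤ 0 °C), the torch-fuel cylinder falls in Category FG.
Category FL and Category FG may not share an outer package.

No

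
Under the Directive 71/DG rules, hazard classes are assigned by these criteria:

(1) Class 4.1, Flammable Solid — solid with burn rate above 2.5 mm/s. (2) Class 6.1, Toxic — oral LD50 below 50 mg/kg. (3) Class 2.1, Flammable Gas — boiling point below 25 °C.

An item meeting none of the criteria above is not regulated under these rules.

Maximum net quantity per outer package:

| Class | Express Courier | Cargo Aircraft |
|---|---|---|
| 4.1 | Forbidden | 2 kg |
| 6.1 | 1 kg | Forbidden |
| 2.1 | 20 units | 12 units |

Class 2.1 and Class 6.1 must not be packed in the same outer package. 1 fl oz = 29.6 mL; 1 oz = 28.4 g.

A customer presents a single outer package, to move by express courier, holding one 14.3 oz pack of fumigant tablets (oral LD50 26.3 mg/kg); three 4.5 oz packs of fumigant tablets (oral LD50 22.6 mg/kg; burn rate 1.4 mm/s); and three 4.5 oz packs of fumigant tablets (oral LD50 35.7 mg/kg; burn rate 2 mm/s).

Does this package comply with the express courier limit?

No

Oral LD50 26.3 mg/kg meets the Class 6.1 criterion (Toxic), so the fumigant tablets are Class 6.1.
With oral LD50 22.6 mg/kg (< 50 mg/kg), the fumigant tablets fall in Class 6.1.
Fumigant tablets: oral LD50 35.7 mg/kg < 50 mg/kg → Class 6.1 (Toxic).
Total Class 6.1: (one 14.3 oz pack = 406.12 g) + (three 4.5 oz packs = 383.4 g) + (three 4.5 oz packs = 383.4 g) = 1172.92 g.
1172.92 g > 1 kg (express courier limit, Class 6.1) — over the limit.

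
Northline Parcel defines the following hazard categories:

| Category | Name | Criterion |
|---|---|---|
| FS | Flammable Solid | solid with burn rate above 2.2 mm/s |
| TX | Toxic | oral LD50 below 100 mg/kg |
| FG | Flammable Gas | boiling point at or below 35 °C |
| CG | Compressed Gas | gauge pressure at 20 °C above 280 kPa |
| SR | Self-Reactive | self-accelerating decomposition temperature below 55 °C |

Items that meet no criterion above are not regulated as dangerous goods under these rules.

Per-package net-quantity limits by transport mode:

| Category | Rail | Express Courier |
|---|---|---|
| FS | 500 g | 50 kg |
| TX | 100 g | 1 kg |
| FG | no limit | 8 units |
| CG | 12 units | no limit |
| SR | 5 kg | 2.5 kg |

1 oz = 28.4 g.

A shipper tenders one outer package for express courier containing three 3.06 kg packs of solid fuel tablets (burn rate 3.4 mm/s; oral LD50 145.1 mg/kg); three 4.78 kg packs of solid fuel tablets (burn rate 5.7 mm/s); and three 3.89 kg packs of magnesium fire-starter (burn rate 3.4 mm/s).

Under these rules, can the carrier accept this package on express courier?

Yes

Burn rate 3.4 mm/s meets the Category FS criterion (Flammable Solid), so the solid fuel tablets are Category FS.
Burn rate 5.7 mm/s meets the Category FS criterion (Flammable Solid), so the solid fuel tablets are Category FS.
Magnesium fire-starter: burn rate 3.4 mm/s > 2.2 mm/s → Category FS (Flammable Solid).
Total Category FS: (three 3.06 kg packs = 9.18 kg) + (three 4.78 kg packs = 14.34 kg) + (three 3.89 kg packs = 11.67 kg) = 35.19 kg.
35.19 kg ≤ 50 kg (express courier limit, Category FS) — within limit.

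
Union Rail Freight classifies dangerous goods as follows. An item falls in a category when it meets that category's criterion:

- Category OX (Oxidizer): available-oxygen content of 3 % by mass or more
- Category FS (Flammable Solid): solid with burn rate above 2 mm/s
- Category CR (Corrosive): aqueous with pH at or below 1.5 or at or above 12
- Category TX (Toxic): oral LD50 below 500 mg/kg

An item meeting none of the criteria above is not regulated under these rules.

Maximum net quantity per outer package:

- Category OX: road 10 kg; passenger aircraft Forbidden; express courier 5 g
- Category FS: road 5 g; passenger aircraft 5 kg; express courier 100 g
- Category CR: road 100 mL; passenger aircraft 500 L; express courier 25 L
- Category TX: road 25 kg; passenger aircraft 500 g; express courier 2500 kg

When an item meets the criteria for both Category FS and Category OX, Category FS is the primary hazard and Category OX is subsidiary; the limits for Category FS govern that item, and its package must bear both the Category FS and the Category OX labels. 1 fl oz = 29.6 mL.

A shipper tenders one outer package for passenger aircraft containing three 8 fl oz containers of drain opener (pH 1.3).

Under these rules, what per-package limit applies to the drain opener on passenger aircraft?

500 L

pH 1.3 meets the Category CR criterion (Corrosive), so the drain opener is Category CR.
The passenger aircraft limit for Category CR is 500 L.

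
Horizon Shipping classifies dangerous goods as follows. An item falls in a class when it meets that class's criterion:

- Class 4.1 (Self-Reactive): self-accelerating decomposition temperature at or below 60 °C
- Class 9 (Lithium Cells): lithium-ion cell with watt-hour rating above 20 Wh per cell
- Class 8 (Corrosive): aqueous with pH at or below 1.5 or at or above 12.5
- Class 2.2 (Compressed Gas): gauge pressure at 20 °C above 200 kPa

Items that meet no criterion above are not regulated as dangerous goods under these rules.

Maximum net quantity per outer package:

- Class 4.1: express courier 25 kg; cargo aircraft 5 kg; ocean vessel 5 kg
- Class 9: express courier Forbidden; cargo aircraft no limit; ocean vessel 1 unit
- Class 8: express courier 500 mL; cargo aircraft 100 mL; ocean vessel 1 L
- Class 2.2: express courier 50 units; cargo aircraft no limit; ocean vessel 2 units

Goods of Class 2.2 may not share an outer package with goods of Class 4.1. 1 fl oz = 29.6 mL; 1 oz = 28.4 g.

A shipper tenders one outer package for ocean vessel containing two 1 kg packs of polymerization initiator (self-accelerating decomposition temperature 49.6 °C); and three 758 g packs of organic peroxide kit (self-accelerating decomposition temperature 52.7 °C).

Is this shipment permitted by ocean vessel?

The polymerization initiator has self-accelerating decomposition temperature 49.6 °C, which is ≤ 60 °C, so it is Class 4.1 (Self-Reactive).
The organic peroxide kit has self-accelerating decomposition temperature 52.7 °C, which is ≤ 60 °C, so it is Class 4.1 (Self-Reactive).
Total Class 4.1: (two 1 kg packs = 2 kg) + (three 758 g packs = 2.274 kg) = 4.274 kg.
4.274 kg ≤ 5 kg (ocean vessel limit, Class 4.1) — within limit.

Yes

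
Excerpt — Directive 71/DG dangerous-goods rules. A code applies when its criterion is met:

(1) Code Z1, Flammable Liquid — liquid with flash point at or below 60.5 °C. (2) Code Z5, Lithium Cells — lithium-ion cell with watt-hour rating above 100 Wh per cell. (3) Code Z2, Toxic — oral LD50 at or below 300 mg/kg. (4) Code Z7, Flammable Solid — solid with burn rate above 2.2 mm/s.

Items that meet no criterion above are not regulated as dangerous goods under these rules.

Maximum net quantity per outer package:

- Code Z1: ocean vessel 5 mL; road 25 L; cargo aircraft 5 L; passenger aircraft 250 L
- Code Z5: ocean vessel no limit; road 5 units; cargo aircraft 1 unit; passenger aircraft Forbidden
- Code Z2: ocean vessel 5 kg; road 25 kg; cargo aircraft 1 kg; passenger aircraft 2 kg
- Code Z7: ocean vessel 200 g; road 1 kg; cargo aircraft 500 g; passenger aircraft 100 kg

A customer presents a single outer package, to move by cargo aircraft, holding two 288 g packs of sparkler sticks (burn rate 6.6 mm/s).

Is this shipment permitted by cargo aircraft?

Burn rate 6.6 mm/s meets the Code Z7 criterion (Flammable Solid), so the sparkler sticks are Code Z7.
Code Z7 quantity: two 288 g packs = 576 g.
That exceeds the Code Z7 cargo aircraft limit of 500 g.

No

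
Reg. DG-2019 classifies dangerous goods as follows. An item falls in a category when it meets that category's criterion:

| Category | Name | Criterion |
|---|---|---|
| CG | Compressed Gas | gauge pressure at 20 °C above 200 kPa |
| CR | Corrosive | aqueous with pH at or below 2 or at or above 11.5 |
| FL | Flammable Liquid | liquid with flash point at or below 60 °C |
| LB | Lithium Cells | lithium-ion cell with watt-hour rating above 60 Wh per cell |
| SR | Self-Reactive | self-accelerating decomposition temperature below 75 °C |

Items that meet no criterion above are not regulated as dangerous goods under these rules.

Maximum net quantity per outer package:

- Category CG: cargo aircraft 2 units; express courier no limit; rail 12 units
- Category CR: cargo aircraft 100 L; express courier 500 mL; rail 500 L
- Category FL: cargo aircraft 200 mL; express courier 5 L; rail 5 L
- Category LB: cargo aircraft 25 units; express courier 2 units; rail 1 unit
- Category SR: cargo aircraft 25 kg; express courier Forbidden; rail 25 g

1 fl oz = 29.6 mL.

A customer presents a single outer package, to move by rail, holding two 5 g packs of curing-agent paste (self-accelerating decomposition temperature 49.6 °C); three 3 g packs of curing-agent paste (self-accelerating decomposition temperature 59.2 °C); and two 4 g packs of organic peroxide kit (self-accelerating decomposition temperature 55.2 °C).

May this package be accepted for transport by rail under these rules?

With self-accelerating decomposition temperature 49.6 °C (< 75 °C), the curing-agent paste falls in Category SR.
Self-accelerating decomposition temperature 59.2 °C meets the Category SR criterion (Self-Reactive), so the curing-agent paste is Category SR.
With self-accelerating decomposition temperature 55.2 °C (< 75 °C), the organic peroxide kit falls in Category SR.
Category SR net quantity: (two 5 g packs = 10 g) + (three 3 g packs = 9 g) + (two 4 g packs = 8 g) = 27 g.
27 g > 25 g (rail limit, Category SR) — over the limit.

No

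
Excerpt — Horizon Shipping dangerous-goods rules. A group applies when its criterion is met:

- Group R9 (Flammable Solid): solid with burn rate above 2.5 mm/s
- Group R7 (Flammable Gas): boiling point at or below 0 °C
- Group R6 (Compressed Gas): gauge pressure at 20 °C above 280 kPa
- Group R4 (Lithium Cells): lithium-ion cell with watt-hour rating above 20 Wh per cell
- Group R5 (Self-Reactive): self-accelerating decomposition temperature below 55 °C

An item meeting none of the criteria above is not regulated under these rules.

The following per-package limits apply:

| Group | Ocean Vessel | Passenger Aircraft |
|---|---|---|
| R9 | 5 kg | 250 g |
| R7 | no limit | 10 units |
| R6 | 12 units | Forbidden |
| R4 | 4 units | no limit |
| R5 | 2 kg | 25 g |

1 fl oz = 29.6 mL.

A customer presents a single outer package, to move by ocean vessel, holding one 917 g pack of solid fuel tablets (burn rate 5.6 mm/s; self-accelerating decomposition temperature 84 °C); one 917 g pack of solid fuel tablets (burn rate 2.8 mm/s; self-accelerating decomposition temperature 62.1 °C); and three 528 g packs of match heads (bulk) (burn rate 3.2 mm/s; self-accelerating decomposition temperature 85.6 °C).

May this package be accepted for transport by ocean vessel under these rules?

Yes

The solid fuel tablets have burn rate 5.6 mm/s, which is > 2.5 mm/s, so they are Group R9 (Flammable Solid).
Burn rate 2.8 mm/s meets the Group R9 criterion (Flammable Solid), so the solid fuel tablets are Group R9.
Burn rate 3.2 mm/s meets the Group R9 criterion (Flammable Solid), so the match heads (bulk) are Group R9.
Total Group R9: 917 g + 917 g + (three 528 g packs = 1.584 kg) = 3.418 kg.
That is within the Group R9 ocean vessel limit of 5 kg.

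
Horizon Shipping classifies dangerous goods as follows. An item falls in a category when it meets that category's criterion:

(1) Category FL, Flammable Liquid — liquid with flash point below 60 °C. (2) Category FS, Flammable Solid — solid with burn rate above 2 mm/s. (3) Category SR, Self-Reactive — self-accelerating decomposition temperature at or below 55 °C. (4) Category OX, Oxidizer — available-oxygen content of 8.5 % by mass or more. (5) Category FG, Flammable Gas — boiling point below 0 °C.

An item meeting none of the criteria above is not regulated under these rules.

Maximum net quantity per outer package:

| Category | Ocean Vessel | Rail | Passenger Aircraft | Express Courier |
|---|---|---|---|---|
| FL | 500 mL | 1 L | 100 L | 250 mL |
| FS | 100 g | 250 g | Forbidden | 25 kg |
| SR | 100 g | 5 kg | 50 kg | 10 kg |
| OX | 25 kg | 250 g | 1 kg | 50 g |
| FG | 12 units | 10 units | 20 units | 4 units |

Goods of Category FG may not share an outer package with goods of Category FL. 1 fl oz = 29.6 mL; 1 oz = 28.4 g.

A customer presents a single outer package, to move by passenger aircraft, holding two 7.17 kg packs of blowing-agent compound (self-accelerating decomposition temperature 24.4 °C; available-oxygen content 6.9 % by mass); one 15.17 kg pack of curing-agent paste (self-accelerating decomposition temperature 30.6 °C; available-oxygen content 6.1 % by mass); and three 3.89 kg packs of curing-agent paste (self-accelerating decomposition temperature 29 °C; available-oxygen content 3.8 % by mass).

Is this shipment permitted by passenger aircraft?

Yes

Blowing-agent compound: self-accelerating decomposition temperature 24.4 °C ≤ 55 °C → Category SR (Self-Reactive).
Curing-agent paste: self-accelerating decomposition temperature 30.6 °C ≤ 55 °C → Category SR (Self-Reactive).
The curing-agent paste has self-accelerating decomposition temperature 29 °C, which is ≤ 55 °C, so it is Category SR (Self-Reactive).
Total Category SR: (two 7.17 kg packs = 14.34 kg) + 15.17 kg + (three 3.89 kg packs = 11.67 kg) = 41.18 kg.
41.18 kg is within the passenger aircraft limit of 50 kg for Category SR.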